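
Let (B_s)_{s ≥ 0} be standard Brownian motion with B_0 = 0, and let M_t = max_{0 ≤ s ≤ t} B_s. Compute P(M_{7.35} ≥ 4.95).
P(M_{7.35} ≥ 4.95) = 2·P(B_{7.35} ≥ 4.95) = 2(1 − Φ(4.95/√7.35)) ≈ 0.0679

By the reflection principle for Brownian motion, P(M_t ≥ a) = 2 · P(B_t ≥ a) for a ≥ 0. Since B_t ~ N(0, t), P(B_t ≥ 4.95) = 1 − Φ(4.95/√t) = 1 − Φ(4.95/√7.35) = 1 − Φ(1.8258). So
  P(M_{7.35} ≥ 4.95) = 2(1 − Φ(1.8258)) ≈ 0.0679.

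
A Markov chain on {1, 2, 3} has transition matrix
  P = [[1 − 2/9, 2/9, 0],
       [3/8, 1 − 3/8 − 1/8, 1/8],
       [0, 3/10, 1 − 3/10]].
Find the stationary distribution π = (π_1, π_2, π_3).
π = (81/149, 48/149, 20/149)

This is a birth-death chain on three states, which satisfies detailed balance: π_1 · P_{12} = π_2 · P_{21} and π_2 · P_{23} = π_3 · P_{32}.
From π_1 · 2/9 = π_2 · 3/8: π_2/π_1 = (2/9)/(3/8) = 16/27.
From π_2 · 1/8 = π_3 · 3/10: π_3/π_2 = (1/8)/(3/10) = 5/12.
Take π_1 proportional to 1; then unnormalized π = (1, 16/27, 20/81). Normalize by dividing by the sum 149/81:
  π = (81/149, 48/149, 20/149).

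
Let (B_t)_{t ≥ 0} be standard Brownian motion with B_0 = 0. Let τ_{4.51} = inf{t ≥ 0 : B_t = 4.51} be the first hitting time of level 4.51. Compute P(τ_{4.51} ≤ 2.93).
P(τ_{4.51} ≤ 2.93) = 2(1 − Φ(4.51/√2.93)) = 2(1 − Φ(2.6348)) ≈ 0.0084

By the reflection principle for standard BM, P(τ_b ≤ t) = 2 · P(B_t ≥ b). Since B_t ~ N(0, t), P(B_t ≥ 4.51) = 1 − Φ(4.51/√t) = 1 − Φ(4.51/√2.93) = 1 − Φ(2.6348) ≈ 0.00421. Doubling: P(τ_{4.51} ≤ 2.93) ≈ 2 · 0.00421 = 0.00842 ≈ 0.0084.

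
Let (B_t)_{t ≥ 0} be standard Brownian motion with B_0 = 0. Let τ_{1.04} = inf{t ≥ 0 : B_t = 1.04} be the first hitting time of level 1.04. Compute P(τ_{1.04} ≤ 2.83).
P(τ_{1.04} ≤ 2.83) = 2(1 − Φ(1.04/√2.83)) = 2(1 − Φ(0.6182)) ≈ 0.5364

By the reflection principle for standard BM, P(τ_b ≤ t) = 2 · P(B_t ≥ b). Since B_t ~ N(0, t), P(B_t ≥ 1.04) = 1 − Φ(1.04/√t) = 1 − Φ(1.04/√2.83) = 1 − Φ(0.6182) ≈ 0.26822. Doubling: P(τ_{1.04} ≤ 2.83) ≈ 2 · 0.26822 = 0.53644 ≈ 0.5364.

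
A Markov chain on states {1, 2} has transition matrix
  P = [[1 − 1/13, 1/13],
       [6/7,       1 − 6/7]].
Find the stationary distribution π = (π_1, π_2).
π_1 = 78/85, π_2 = 7/85

Solve πP = π with π_1 + π_2 = 1. From πP = π: π_1 · (1 − 1/13) + π_2 · 6/7 = π_1 ⇒ π_2 · 6/7 = π_1 · 1/13 ⇒ π_2/π_1 = (1/13)/(6/7) = 7/78. Together with π_1 + π_2 = 1:
  π_1 = (6/7)/(1/13 + 6/7) = (6/7)/(85/91) = 78/85,
  π_2 = (1/13)/(1/13 + 6/7) = (1/13)/(85/91) = 7/85.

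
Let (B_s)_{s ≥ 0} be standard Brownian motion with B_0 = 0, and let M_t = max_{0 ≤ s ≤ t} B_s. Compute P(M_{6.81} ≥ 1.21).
P(M_{6.81} ≥ 1.21) = 2·P(B_{6.81} ≥ 1.21) = 2(1 − Φ(1.21/√6.81)) ≈ 0.6429

By the reflection principle for Brownian motion, P(M_t ≥ a) = 2 · P(B_t ≥ a) for a ≥ 0. Since B_t ~ N(0, t), P(B_t ≥ 1.21) = 1 − Φ(1.21/√t) = 1 − Φ(1.21/√6.81) = 1 − Φ(0.4637). So
  P(M_{6.81} ≥ 1.21) = 2(1 − Φ(0.4637)) ≈ 0.6429.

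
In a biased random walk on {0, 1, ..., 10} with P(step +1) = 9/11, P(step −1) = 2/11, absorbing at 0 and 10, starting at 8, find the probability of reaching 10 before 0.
P(hit 10 before 0) = (1 − (2/9)^8) / (1 − (2/9)^10) = 45282645/45282901

Let u_k denote P(reach 10 before 0 | start at k). Boundary: u_0 = 0, u_10 = 1. Recurrence: u_k = 9/11·u_{k+1} + 2/11·u_{k-1} for 1 ≤ k ≤ 9. Try u_k = A + B·r^k with r = q/p = (2/11)/(9/11) = 2/9. Substitution satisfies the recurrence; boundary conditions give:
  u_k = (1 − r^k) / (1 − r^N) = (1 − (2/9)^8) / (1 − (2/9)^10) = 45282645/45282901.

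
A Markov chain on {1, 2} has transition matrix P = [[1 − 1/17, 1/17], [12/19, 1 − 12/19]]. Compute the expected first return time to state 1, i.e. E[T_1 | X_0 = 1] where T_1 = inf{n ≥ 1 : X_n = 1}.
E[T_1 | X_0 = 1] = 1/π_1 = 223/204

For an irreducible recurrent Markov chain with stationary distribution π, E[T_i | X_0 = i] = 1/π_i (Kac's formula). Here π_1 = (12/19)/(1/17 + 12/19) = (12/19)/(223/323) = 204/223, so E[T_1 | X_0 = 1] = 1/π_1 = (1/17 + 12/19)/(12/19) = (223/323)/(12/19) = 223/204.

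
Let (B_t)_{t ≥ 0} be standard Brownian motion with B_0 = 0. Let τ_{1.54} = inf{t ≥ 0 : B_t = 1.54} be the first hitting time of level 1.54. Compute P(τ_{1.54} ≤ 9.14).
P(τ_{1.54} ≤ 9.14) = 2(1 − Φ(1.54/√9.14)) = 2(1 − Φ(0.5094)) ≈ 0.6105

By the reflection principle for standard BM, P(τ_b ≤ t) = 2 · P(B_t ≥ b). Since B_t ~ N(0, t), P(B_t ≥ 1.54) = 1 − Φ(1.54/√t) = 1 − Φ(1.54/√9.14) = 1 − Φ(0.5094) ≈ 0.30524. Doubling: P(τ_{1.54} ≤ 9.14) ≈ 2 · 0.30524 = 0.61048 ≈ 0.6105.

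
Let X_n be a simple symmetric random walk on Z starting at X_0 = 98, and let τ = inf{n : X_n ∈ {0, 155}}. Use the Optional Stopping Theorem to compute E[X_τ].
E[X_τ] = 98

X_n is a martingale and τ is a bounded-mean stopping time (indeed τ is finite a.s. with bounded expectation since the walk is in a bounded region). By the OST, E[X_τ] = E[X_0] = 98. Equivalently: E[X_τ] = 155 · P(hit 155 first) + 0 · P(hit 0 first) = 155 · (98/155) = 98.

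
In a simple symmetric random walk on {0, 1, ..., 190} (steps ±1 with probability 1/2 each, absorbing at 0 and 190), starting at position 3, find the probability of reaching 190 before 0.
P(hit 190 before 0) = 3/190

Let u_k = P(hit 190 before 0 | start at k). Then u_0 = 0, u_190 = 1, and u_k = u_{k-1}/2 + u_{k+1}/2 for 1 ≤ k ≤ 189. This harmonic recurrence is solved by u_k = k/190, giving u_3 = 3/190.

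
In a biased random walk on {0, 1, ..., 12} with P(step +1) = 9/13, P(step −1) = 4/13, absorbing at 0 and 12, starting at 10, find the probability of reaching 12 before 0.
P(hit 12 before 0) = (1 − (4/9)^10) / (1 − (4/9)^12) = 4343763105/4344811681

Let u_k denote P(reach 12 before 0 | start at k). Boundary: u_0 = 0, u_12 = 1. Recurrence: u_k = 9/13·u_{k+1} + 4/13·u_{k-1} for 1 ≤ k ≤ 11. Try u_k = A + B·r^k with r = q/p = (4/13)/(9/13) = 4/9. Substitution satisfies the recurrence; boundary conditions give:
  u_k = (1 − r^k) / (1 − r^N) = (1 − (4/9)^10) / (1 − (4/9)^12) = 4343763105/4344811681.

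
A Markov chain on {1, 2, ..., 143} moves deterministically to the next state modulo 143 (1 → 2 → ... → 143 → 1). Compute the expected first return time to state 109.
E[T_109 | X_0 = 109] = 143

The chain cycles deterministically, so starting at state 109 it returns in exactly 143 steps. Equivalently, the stationary distribution is uniform π_j = 1/143 for every state j, so by Kac's formula E[T_109] = 1/π_109 = 143.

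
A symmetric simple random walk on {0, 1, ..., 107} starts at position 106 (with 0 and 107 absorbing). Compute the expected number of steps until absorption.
E[τ | X_0 = 106] = 106

Let v_k = E[τ | X_0 = k]. Boundary: v_0 = v_107 = 0. Recurrence: v_k = 1 + (v_{k-1} + v_{k+1})/2 for 1 ≤ k ≤ 106. The particular solution to v_k − (v_{k-1} + v_{k+1})/2 = 1 is v_k = −k^2. Adding homogeneous solution A + B k and matching boundaries gives v_k = k (107 − k). Substituting k = 106: v_106 = 106 · 1 = 106.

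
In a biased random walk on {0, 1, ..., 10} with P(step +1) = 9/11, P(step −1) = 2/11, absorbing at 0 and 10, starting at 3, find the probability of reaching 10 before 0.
P(hit 10 before 0) = (1 − (2/9)^3) / (1 − (2/9)^10) = 492645807/498111911

Let u_k denote P(reach 10 before 0 | start at k). Boundary: u_0 = 0, u_10 = 1. Recurrence: u_k = 9/11·u_{k+1} + 2/11·u_{k-1} for 1 ≤ k ≤ 9. Try u_k = A + B·r^k with r = q/p = (2/11)/(9/11) = 2/9. Substitution satisfies the recurrence; boundary conditions give:
  u_k = (1 − r^k) / (1 − r^N) = (1 − (2/9)^3) / (1 − (2/9)^10) = 492645807/498111911.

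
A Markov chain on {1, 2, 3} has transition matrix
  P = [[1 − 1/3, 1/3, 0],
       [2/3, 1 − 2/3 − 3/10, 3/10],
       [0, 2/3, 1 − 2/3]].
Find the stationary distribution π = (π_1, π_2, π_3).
π = (40/69, 20/69, 3/23)

This is a birth-death chain on three states, which satisfies detailed balance: π_1 · P_{12} = π_2 · P_{21} and π_2 · P_{23} = π_3 · P_{32}.
From π_1 · 1/3 = π_2 · 2/3: π_2/π_1 = (1/3)/(2/3) = 1/2.
From π_2 · 3/10 = π_3 · 2/3: π_3/π_2 = (3/10)/(2/3) = 9/20.
Take π_1 proportional to 1; then unnormalized π = (1, 1/2, 9/40). Normalize by dividing by the sum 69/40:
  π = (40/69, 20/69, 3/23).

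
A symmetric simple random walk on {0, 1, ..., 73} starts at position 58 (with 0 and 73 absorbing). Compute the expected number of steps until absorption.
E[τ | X_0 = 58] = 870

Let v_k = E[τ | X_0 = k]. Boundary: v_0 = v_73 = 0. Recurrence: v_k = 1 + (v_{k-1} + v_{k+1})/2 for 1 ≤ k ≤ 72. The particular solution to v_k − (v_{k-1} + v_{k+1})/2 = 1 is v_k = −k^2. Adding homogeneous solution A + B k and matching boundaries gives v_k = k (73 − k). Substituting k = 58: v_58 = 58 · 15 = 870.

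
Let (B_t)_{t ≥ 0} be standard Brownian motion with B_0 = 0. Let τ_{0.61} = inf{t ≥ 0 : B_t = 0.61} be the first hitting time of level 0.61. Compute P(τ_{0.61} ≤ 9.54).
P(τ_{0.61} ≤ 9.54) = 2(1 − Φ(0.61/√9.54)) = 2(1 − Φ(0.1975)) ≈ 0.8434

By the reflection principle for standard BM, P(τ_b ≤ t) = 2 · P(B_t ≥ b). Since B_t ~ N(0, t), P(B_t ≥ 0.61) = 1 − Φ(0.61/√t) = 1 − Φ(0.61/√9.54) = 1 − Φ(0.1975) ≈ 0.42172. Doubling: P(τ_{0.61} ≤ 9.54) ≈ 2 · 0.42172 = 0.84344 ≈ 0.8434.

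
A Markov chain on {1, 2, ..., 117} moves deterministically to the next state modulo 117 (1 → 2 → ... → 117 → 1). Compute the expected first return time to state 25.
E[T_25 | X_0 = 25] = 117

The chain cycles deterministically, so starting at state 25 it returns in exactly 117 steps. Equivalently, the stationary distribution is uniform π_j = 1/117 for every state j, so by Kac's formula E[T_25] = 1/π_25 = 117.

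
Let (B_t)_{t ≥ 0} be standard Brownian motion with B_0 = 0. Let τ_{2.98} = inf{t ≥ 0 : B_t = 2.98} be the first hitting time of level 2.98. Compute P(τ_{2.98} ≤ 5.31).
P(τ_{2.98} ≤ 5.31) = 2(1 − Φ(2.98/√5.31)) = 2(1 − Φ(1.2932)) ≈ 0.1959

By the reflection principle for standard BM, P(τ_b ≤ t) = 2 · P(B_t ≥ b). Since B_t ~ N(0, t), P(B_t ≥ 2.98) = 1 − Φ(2.98/√t) = 1 − Φ(2.98/√5.31) = 1 − Φ(1.2932) ≈ 0.09797. Doubling: P(τ_{2.98} ≤ 5.31) ≈ 2 · 0.09797 = 0.19594 ≈ 0.1959.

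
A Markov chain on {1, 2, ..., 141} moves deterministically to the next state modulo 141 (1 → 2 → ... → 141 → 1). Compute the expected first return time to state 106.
E[T_106 | X_0 = 106] = 141

The chain cycles deterministically, so starting at state 106 it returns in exactly 141 steps. Equivalently, the stationary distribution is uniform π_j = 1/141 for every state j, so by Kac's formula E[T_106] = 1/π_106 = 141.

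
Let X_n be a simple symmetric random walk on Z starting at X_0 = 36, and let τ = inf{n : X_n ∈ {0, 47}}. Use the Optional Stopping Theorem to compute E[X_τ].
E[X_τ] = 36

X_n is a martingale and τ is a bounded-mean stopping time (indeed τ is finite a.s. with bounded expectation since the walk is in a bounded region). By the OST, E[X_τ] = E[X_0] = 36. Equivalently: E[X_τ] = 47 · P(hit 47 first) + 0 · P(hit 0 first) = 47 · (36/47) = 36.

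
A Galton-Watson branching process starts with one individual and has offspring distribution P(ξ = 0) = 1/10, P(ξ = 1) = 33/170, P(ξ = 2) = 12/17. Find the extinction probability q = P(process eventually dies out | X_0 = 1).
q = 17/120

The pgf is f(s) = 1/10 + 33/170·s + 12/17·s². The extinction probability q is the smallest fixed point of f in [0, 1]. Setting s = f(s):
  12/17·s² + (33/170 − 1)·s + 1/10 = 0
  12/17·s² − (1/10 + 12/17)·s + 1/10 = 0
which factors as (s − 1)·(12/17·s − 1/10) = 0, giving roots s = 1 and s = (1/10)/(12/17) = 17/120.
Mean offspring μ = 33/170 + 2·12/17 = 273/170 > 1 (supercritical), so q < 1. The extinction probability is the smaller root: q = (1/10)/(12/17) = 17/120.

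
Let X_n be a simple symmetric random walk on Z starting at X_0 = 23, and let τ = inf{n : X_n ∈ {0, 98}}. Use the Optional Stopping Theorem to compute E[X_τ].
E[X_τ] = 23

X_n is a martingale and τ is a bounded-mean stopping time (indeed τ is finite a.s. with bounded expectation since the walk is in a bounded region). By the OST, E[X_τ] = E[X_0] = 23. Equivalently: E[X_τ] = 98 · P(hit 98 first) + 0 · P(hit 0 first) = 98 · (23/98) = 23.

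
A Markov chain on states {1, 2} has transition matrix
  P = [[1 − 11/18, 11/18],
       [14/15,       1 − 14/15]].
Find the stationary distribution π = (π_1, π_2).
π_1 = 84/139, π_2 = 55/139

Solve πP = π with π_1 + π_2 = 1. From πP = π: π_1 · (1 − 11/18) + π_2 · 14/15 = π_1 ⇒ π_2 · 14/15 = π_1 · 11/18 ⇒ π_2/π_1 = (11/18)/(14/15) = 55/84. Together with π_1 + π_2 = 1:
  π_1 = (14/15)/(11/18 + 14/15) = (14/15)/(139/90) = 84/139,
  π_2 = (11/18)/(11/18 + 14/15) = (11/18)/(139/90) = 55/139.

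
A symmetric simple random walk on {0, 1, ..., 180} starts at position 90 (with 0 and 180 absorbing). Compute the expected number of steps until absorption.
E[τ | X_0 = 90] = 8100

Let v_k = E[τ | X_0 = k]. Boundary: v_0 = v_180 = 0. Recurrence: v_k = 1 + (v_{k-1} + v_{k+1})/2 for 1 ≤ k ≤ 179. The particular solution to v_k − (v_{k-1} + v_{k+1})/2 = 1 is v_k = −k^2. Adding homogeneous solution A + B k and matching boundaries gives v_k = k (180 − k). Substituting k = 90: v_90 = 90 · 90 = 8100.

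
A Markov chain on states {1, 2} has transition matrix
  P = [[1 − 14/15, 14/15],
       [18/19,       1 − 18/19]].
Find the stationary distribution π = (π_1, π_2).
π_1 = 135/268, π_2 = 133/268

Solve πP = π with π_1 + π_2 = 1. From πP = π: π_1 · (1 − 14/15) + π_2 · 18/19 = π_1 ⇒ π_2 · 18/19 = π_1 · 14/15 ⇒ π_2/π_1 = (14/15)/(18/19) = 133/135. Together with π_1 + π_2 = 1:
  π_1 = (18/19)/(14/15 + 18/19) = (18/19)/(536/285) = 135/268,
  π_2 = (14/15)/(14/15 + 18/19) = (14/15)/(536/285) = 133/268.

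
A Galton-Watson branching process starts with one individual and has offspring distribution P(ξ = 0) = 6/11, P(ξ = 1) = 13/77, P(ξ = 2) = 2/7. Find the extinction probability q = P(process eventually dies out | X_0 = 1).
q = 1

Mean offspring μ = 0·6/11 + 1·13/77 + 2·2/7 = 57/77 ≤ 1. For μ ≤ 1 with offspring not concentrated at 1, the Galton-Watson process goes extinct almost surely, so q = 1.
(Algebraic check: The pgf is f(s) = 6/11 + 13/77·s + 2/7·s². The extinction probability q is the smallest fixed point of f in [0, 1]. Setting s = f(s):
  2/7·s² + (13/77 − 1)·s + 6/11 = 0
  2/7·s² − (6/11 + 2/7)·s + 6/11 = 0
which factors as (s − 1)·(2/7·s − 6/11) = 0, giving roots s = 1 and s = (6/11)/(2/7) = 21/11. Since 21/11 ≥ 1, the smallest root in [0, 1] is s = 1.)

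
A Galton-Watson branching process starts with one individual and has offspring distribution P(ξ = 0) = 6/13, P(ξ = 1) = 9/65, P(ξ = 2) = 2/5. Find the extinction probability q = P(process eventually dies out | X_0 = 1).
q = 1

Mean offspring μ = 0·6/13 + 1·9/65 + 2·2/5 = 61/65 ≤ 1. For μ ≤ 1 with offspring not concentrated at 1, the Galton-Watson process goes extinct almost surely, so q = 1.
(Algebraic check: The pgf is f(s) = 6/13 + 9/65·s + 2/5·s². The extinction probability q is the smallest fixed point of f in [0, 1]. Setting s = f(s):
  2/5·s² + (9/65 − 1)·s + 6/13 = 0
  2/5·s² − (6/13 + 2/5)·s + 6/13 = 0
which factors as (s − 1)·(2/5·s − 6/13) = 0, giving roots s = 1 and s = (6/13)/(2/5) = 15/13. Since 15/13 ≥ 1, the smallest root in [0, 1] is s = 1.)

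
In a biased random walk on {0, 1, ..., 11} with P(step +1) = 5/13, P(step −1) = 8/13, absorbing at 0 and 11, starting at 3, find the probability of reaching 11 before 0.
P(hit 11 before 0) = (1 − (8/5)^3) / (1 − (8/5)^11) = 50390625/2847035489

Let u_k denote P(reach 11 before 0 | start at k). Boundary: u_0 = 0, u_11 = 1. Recurrence: u_k = 5/13·u_{k+1} + 8/13·u_{k-1} for 1 ≤ k ≤ 10. Try u_k = A + B·r^k with r = q/p = (8/13)/(5/13) = 8/5. Substitution satisfies the recurrence; boundary conditions give:
  u_k = (1 − r^k) / (1 − r^N) = (1 − (8/5)^3) / (1 − (8/5)^11) = 50390625/2847035489.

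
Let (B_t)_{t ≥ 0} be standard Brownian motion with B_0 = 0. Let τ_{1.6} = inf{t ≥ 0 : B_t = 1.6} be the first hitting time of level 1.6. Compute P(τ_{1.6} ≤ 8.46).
P(τ_{1.6} ≤ 8.46) = 2(1 − Φ(1.6/√8.46)) = 2(1 − Φ(0.5501)) ≈ 0.5823

By the reflection principle for standard BM, P(τ_b ≤ t) = 2 · P(B_t ≥ b). Since B_t ~ N(0, t), P(B_t ≥ 1.6) = 1 − Φ(1.6/√t) = 1 − Φ(1.6/√8.46) = 1 − Φ(0.5501) ≈ 0.29113. Doubling: P(τ_{1.6} ≤ 8.46) ≈ 2 · 0.29113 = 0.58226 ≈ 0.5823.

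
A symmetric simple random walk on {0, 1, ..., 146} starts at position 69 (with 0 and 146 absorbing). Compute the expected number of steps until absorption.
E[τ | X_0 = 69] = 5313

Let v_k = E[τ | X_0 = k]. Boundary: v_0 = v_146 = 0. Recurrence: v_k = 1 + (v_{k-1} + v_{k+1})/2 for 1 ≤ k ≤ 145. The particular solution to v_k − (v_{k-1} + v_{k+1})/2 = 1 is v_k = −k^2. Adding homogeneous solution A + B k and matching boundaries gives v_k = k (146 − k). Substituting k = 69: v_69 = 69 · 77 = 5313.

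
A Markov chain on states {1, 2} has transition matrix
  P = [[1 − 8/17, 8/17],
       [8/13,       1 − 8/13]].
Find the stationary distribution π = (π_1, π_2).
π_1 = 17/30, π_2 = 13/30

Solve πP = π with π_1 + π_2 = 1. From πP = π: π_1 · (1 − 8/17) + π_2 · 8/13 = π_1 ⇒ π_2 · 8/13 = π_1 · 8/17 ⇒ π_2/π_1 = (8/17)/(8/13) = 13/17. Together with π_1 + π_2 = 1:
  π_1 = (8/13)/(8/17 + 8/13) = (8/13)/(240/221) = 17/30,
  π_2 = (8/17)/(8/17 + 8/13) = (8/17)/(240/221) = 13/30.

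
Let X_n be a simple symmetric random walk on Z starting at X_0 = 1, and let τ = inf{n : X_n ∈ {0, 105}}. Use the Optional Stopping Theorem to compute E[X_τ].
E[X_τ] = 1

X_n is a martingale and τ is a bounded-mean stopping time (indeed τ is finite a.s. with bounded expectation since the walk is in a bounded region). By the OST, E[X_τ] = E[X_0] = 1. Equivalently: E[X_τ] = 105 · P(hit 105 first) + 0 · P(hit 0 first) = 105 · (1/105) = 1.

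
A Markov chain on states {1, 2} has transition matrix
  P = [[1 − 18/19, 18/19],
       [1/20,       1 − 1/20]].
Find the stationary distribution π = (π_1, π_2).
π_1 = 19/379, π_2 = 360/379

Solve πP = π with π_1 + π_2 = 1. From πP = π: π_1 · (1 − 18/19) + π_2 · 1/20 = π_1 ⇒ π_2 · 1/20 = π_1 · 18/19 ⇒ π_2/π_1 = (18/19)/(1/20) = 360/19. Together with π_1 + π_2 = 1:
  π_1 = (1/20)/(18/19 + 1/20) = (1/20)/(379/380) = 19/379,
  π_2 = (18/19)/(18/19 + 1/20) = (18/19)/(379/380) = 360/379.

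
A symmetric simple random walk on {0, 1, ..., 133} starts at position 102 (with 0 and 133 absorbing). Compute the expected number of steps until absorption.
E[τ | X_0 = 102] = 3162

Let v_k = E[τ | X_0 = k]. Boundary: v_0 = v_133 = 0. Recurrence: v_k = 1 + (v_{k-1} + v_{k+1})/2 for 1 ≤ k ≤ 132. The particular solution to v_k − (v_{k-1} + v_{k+1})/2 = 1 is v_k = −k^2. Adding homogeneous solution A + B k and matching boundaries gives v_k = k (133 − k). Substituting k = 102: v_102 = 102 · 31 = 3162.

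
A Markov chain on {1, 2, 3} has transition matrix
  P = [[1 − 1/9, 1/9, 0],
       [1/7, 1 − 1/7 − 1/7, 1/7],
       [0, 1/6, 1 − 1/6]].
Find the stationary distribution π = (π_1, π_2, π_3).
π = (9/22, 7/22, 3/11)

This is a birth-death chain on three states, which satisfies detailed balance: π_1 · P_{12} = π_2 · P_{21} and π_2 · P_{23} = π_3 · P_{32}.
From π_1 · 1/9 = π_2 · 1/7: π_2/π_1 = (1/9)/(1/7) = 7/9.
From π_2 · 1/7 = π_3 · 1/6: π_3/π_2 = (1/7)/(1/6) = 6/7.
Take π_1 proportional to 1; then unnormalized π = (1, 7/9, 2/3). Normalize by dividing by the sum 22/9:
  π = (9/22, 7/22, 3/11).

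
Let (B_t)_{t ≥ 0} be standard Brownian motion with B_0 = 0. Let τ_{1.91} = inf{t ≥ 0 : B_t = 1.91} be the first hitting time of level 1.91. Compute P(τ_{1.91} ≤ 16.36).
P(τ_{1.91} ≤ 16.36) = 2(1 − Φ(1.91/√16.36)) = 2(1 − Φ(0.4722)) ≈ 0.6368

By the reflection principle for standard BM, P(τ_b ≤ t) = 2 · P(B_t ≥ b). Since B_t ~ N(0, t), P(B_t ≥ 1.91) = 1 − Φ(1.91/√t) = 1 − Φ(1.91/√16.36) = 1 − Φ(0.4722) ≈ 0.31839. Doubling: P(τ_{1.91} ≤ 16.36) ≈ 2 · 0.31839 = 0.63678 ≈ 0.6368.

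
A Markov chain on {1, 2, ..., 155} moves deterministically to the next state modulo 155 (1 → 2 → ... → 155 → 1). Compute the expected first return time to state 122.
E[T_122 | X_0 = 122] = 155

The chain cycles deterministically, so starting at state 122 it returns in exactly 155 steps. Equivalently, the stationary distribution is uniform π_j = 1/155 for every state j, so by Kac's formula E[T_122] = 1/π_122 = 155.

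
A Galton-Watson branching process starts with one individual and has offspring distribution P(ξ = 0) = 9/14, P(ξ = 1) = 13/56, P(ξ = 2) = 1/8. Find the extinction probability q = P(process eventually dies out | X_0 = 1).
q = 1

Mean offspring μ = 0·9/14 + 1·13/56 + 2·1/8 = 27/56 ≤ 1. For μ ≤ 1 with offspring not concentrated at 1, the Galton-Watson process goes extinct almost surely, so q = 1.
(Algebraic check: The pgf is f(s) = 9/14 + 13/56·s + 1/8·s². The extinction probability q is the smallest fixed point of f in [0, 1]. Setting s = f(s):
  1/8·s² + (13/56 − 1)·s + 9/14 = 0
  1/8·s² − (9/14 + 1/8)·s + 9/14 = 0
which factors as (s − 1)·(1/8·s − 9/14) = 0, giving roots s = 1 and s = (9/14)/(1/8) = 36/7. Since 36/7 ≥ 1, the smallest root in [0, 1] is s = 1.)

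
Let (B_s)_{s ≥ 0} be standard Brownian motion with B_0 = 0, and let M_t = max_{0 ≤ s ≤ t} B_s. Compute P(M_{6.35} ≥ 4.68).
P(M_{6.35} ≥ 4.68) = 2·P(B_{6.35} ≥ 4.68) = 2(1 − Φ(4.68/√6.35)) ≈ 0.0633

By the reflection principle for Brownian motion, P(M_t ≥ a) = 2 · P(B_t ≥ a) for a ≥ 0. Since B_t ~ N(0, t), P(B_t ≥ 4.68) = 1 − Φ(4.68/√t) = 1 − Φ(4.68/√6.35) = 1 − Φ(1.8572). So
  P(M_{6.35} ≥ 4.68) = 2(1 − Φ(1.8572)) ≈ 0.0633.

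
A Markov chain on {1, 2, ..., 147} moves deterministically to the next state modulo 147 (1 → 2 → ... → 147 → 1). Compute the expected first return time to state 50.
E[T_50 | X_0 = 50] = 147

The chain cycles deterministically, so starting at state 50 it returns in exactly 147 steps. Equivalently, the stationary distribution is uniform π_j = 1/147 for every state j, so by Kac's formula E[T_50] = 1/π_50 = 147.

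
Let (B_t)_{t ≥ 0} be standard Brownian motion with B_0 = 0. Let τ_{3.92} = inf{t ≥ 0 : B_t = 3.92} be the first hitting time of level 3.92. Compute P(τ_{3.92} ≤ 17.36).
P(τ_{3.92} ≤ 17.36) = 2(1 − Φ(3.92/√17.36)) = 2(1 − Φ(0.9408)) ≈ 0.3468

By the reflection principle for standard BM, P(τ_b ≤ t) = 2 · P(B_t ≥ b). Since B_t ~ N(0, t), P(B_t ≥ 3.92) = 1 − Φ(3.92/√t) = 1 − Φ(3.92/√17.36) = 1 − Φ(0.9408) ≈ 0.17340. Doubling: P(τ_{3.92} ≤ 17.36) ≈ 2 · 0.17340 = 0.34680 ≈ 0.3468.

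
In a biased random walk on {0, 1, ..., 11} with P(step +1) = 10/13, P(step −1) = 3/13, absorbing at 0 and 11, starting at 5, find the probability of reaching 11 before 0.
P(hit 11 before 0) = (1 − (3/10)^5) / (1 − (3/10)^11) = 14251000000/14285688979

Let u_k denote P(reach 11 before 0 | start at k). Boundary: u_0 = 0, u_11 = 1. Recurrence: u_k = 10/13·u_{k+1} + 3/13·u_{k-1} for 1 ≤ k ≤ 10. Try u_k = A + B·r^k with r = q/p = (3/13)/(10/13) = 3/10. Substitution satisfies the recurrence; boundary conditions give:
  u_k = (1 − r^k) / (1 − r^N) = (1 − (3/10)^5) / (1 − (3/10)^11) = 14251000000/14285688979.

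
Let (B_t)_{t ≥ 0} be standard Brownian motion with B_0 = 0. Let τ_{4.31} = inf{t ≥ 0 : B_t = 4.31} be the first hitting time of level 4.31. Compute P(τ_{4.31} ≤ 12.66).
P(τ_{4.31} ≤ 12.66) = 2(1 − Φ(4.31/√12.66)) = 2(1 − Φ(1.2113)) ≈ 0.2258

By the reflection principle for standard BM, P(τ_b ≤ t) = 2 · P(B_t ≥ b). Since B_t ~ N(0, t), P(B_t ≥ 4.31) = 1 − Φ(4.31/√t) = 1 − Φ(4.31/√12.66) = 1 − Φ(1.2113) ≈ 0.11289. Doubling: P(τ_{4.31} ≤ 12.66) ≈ 2 · 0.11289 = 0.22578 ≈ 0.2258.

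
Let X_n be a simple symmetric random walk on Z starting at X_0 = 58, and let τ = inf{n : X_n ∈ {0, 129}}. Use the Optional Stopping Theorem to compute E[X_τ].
E[X_τ] = 58

X_n is a martingale and τ is a bounded-mean stopping time (indeed τ is finite a.s. with bounded expectation since the walk is in a bounded region). By the OST, E[X_τ] = E[X_0] = 58. Equivalently: E[X_τ] = 129 · P(hit 129 first) + 0 · P(hit 0 first) = 129 · (58/129) = 58.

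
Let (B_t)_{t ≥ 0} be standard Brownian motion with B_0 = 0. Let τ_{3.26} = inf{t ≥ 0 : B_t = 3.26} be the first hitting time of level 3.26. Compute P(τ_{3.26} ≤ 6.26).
P(τ_{3.26} ≤ 6.26) = 2(1 − Φ(3.26/√6.26)) = 2(1 − Φ(1.3030)) ≈ 0.1926

By the reflection principle for standard BM, P(τ_b ≤ t) = 2 · P(B_t ≥ b). Since B_t ~ N(0, t), P(B_t ≥ 3.26) = 1 − Φ(3.26/√t) = 1 − Φ(3.26/√6.26) = 1 − Φ(1.3030) ≈ 0.09629. Doubling: P(τ_{3.26} ≤ 6.26) ≈ 2 · 0.09629 = 0.19258 ≈ 0.1926.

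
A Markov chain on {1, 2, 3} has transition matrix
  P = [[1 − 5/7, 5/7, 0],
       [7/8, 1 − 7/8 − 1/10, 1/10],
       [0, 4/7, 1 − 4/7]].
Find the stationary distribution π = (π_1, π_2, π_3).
π = (49/96, 5/12, 7/96)

This is a birth-death chain on three states, which satisfies detailed balance: π_1 · P_{12} = π_2 · P_{21} and π_2 · P_{23} = π_3 · P_{32}.
From π_1 · 5/7 = π_2 · 7/8: π_2/π_1 = (5/7)/(7/8) = 40/49.
From π_2 · 1/10 = π_3 · 4/7: π_3/π_2 = (1/10)/(4/7) = 7/40.
Take π_1 proportional to 1; then unnormalized π = (1, 40/49, 1/7). Normalize by dividing by the sum 96/49:
  π = (49/96, 5/12, 7/96).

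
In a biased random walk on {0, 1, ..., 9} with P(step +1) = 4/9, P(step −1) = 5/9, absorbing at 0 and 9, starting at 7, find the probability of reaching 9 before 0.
P(hit 9 before 0) = (1 − (5/4)^7) / (1 − (5/4)^9) = 987856/1690981

Let u_k denote P(reach 9 before 0 | start at k). Boundary: u_0 = 0, u_9 = 1. Recurrence: u_k = 4/9·u_{k+1} + 5/9·u_{k-1} for 1 ≤ k ≤ 8. Try u_k = A + B·r^k with r = q/p = (5/9)/(4/9) = 5/4. Substitution satisfies the recurrence; boundary conditions give:
  u_k = (1 − r^k) / (1 − r^N) = (1 − (5/4)^7) / (1 − (5/4)^9) = 987856/1690981.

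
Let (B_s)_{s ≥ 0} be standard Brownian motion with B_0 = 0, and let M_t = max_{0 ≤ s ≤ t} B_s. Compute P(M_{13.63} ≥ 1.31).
P(M_{13.63} ≥ 1.31) = 2·P(B_{13.63} ≥ 1.31) = 2(1 − Φ(1.31/√13.63)) ≈ 0.7227

By the reflection principle for Brownian motion, P(M_t ≥ a) = 2 · P(B_t ≥ a) for a ≥ 0. Since B_t ~ N(0, t), P(B_t ≥ 1.31) = 1 − Φ(1.31/√t) = 1 − Φ(1.31/√13.63) = 1 − Φ(0.3548). So
  P(M_{13.63} ≥ 1.31) = 2(1 − Φ(0.3548)) ≈ 0.7227.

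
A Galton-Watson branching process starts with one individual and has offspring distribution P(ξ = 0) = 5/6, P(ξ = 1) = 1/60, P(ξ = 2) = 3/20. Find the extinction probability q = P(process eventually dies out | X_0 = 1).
q = 1

Mean offspring μ = 0·5/6 + 1·1/60 + 2·3/20 = 19/60 ≤ 1. For μ ≤ 1 with offspring not concentrated at 1, the Galton-Watson process goes extinct almost surely, so q = 1.
(Algebraic check: The pgf is f(s) = 5/6 + 1/60·s + 3/20·s². The extinction probability q is the smallest fixed point of f in [0, 1]. Setting s = f(s):
  3/20·s² + (1/60 − 1)·s + 5/6 = 0
  3/20·s² − (5/6 + 3/20)·s + 5/6 = 0
which factors as (s − 1)·(3/20·s − 5/6) = 0, giving roots s = 1 and s = (5/6)/(3/20) = 50/9. Since 50/9 ≥ 1, the smallest root in [0, 1] is s = 1.)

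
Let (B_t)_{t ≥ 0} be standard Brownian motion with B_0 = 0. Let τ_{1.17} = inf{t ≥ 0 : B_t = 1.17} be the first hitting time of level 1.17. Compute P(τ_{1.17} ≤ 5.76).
P(τ_{1.17} ≤ 5.76) = 2(1 − Φ(1.17/√5.76)) = 2(1 − Φ(0.4875)) ≈ 0.6259

By the reflection principle for standard BM, P(τ_b ≤ t) = 2 · P(B_t ≥ b). Since B_t ~ N(0, t), P(B_t ≥ 1.17) = 1 − Φ(1.17/√t) = 1 − Φ(1.17/√5.76) = 1 − Φ(0.4875) ≈ 0.31295. Doubling: P(τ_{1.17} ≤ 5.76) ≈ 2 · 0.31295 = 0.62590 ≈ 0.6259.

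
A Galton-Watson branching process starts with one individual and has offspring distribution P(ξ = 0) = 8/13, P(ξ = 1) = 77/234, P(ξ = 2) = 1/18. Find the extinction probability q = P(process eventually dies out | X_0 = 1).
q = 1

Mean offspring μ = 0·8/13 + 1·77/234 + 2·1/18 = 103/234 ≤ 1. For μ ≤ 1 with offspring not concentrated at 1, the Galton-Watson process goes extinct almost surely, so q = 1.
(Algebraic check: The pgf is f(s) = 8/13 + 77/234·s + 1/18·s². The extinction probability q is the smallest fixed point of f in [0, 1]. Setting s = f(s):
  1/18·s² + (77/234 − 1)·s + 8/13 = 0
  1/18·s² − (8/13 + 1/18)·s + 8/13 = 0
which factors as (s − 1)·(1/18·s − 8/13) = 0, giving roots s = 1 and s = (8/13)/(1/18) = 144/13. Since 144/13 ≥ 1, the smallest root in [0, 1] is s = 1.)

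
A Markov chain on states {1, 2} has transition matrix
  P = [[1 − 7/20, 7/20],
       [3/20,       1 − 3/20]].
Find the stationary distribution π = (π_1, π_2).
π_1 = 3/10, π_2 = 7/10

Solve πP = π with π_1 + π_2 = 1. From πP = π: π_1 · (1 − 7/20) + π_2 · 3/20 = π_1 ⇒ π_2 · 3/20 = π_1 · 7/20 ⇒ π_2/π_1 = (7/20)/(3/20) = 7/3. Together with π_1 + π_2 = 1:
  π_1 = (3/20)/(7/20 + 3/20) = (3/20)/(1/2) = 3/10,
  π_2 = (7/20)/(7/20 + 3/20) = (7/20)/(1/2) = 7/10.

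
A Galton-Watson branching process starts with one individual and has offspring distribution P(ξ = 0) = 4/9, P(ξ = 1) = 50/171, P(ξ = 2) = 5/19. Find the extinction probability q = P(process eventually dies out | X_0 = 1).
q = 1

Mean offspring μ = 0·4/9 + 1·50/171 + 2·5/19 = 140/171 ≤ 1. For μ ≤ 1 with offspring not concentrated at 1, the Galton-Watson process goes extinct almost surely, so q = 1.
(Algebraic check: The pgf is f(s) = 4/9 + 50/171·s + 5/19·s². The extinction probability q is the smallest fixed point of f in [0, 1]. Setting s = f(s):
  5/19·s² + (50/171 − 1)·s + 4/9 = 0
  5/19·s² − (4/9 + 5/19)·s + 4/9 = 0
which factors as (s − 1)·(5/19·s − 4/9) = 0, giving roots s = 1 and s = (4/9)/(5/19) = 76/45. Since 76/45 ≥ 1, the smallest root in [0, 1] is s = 1.)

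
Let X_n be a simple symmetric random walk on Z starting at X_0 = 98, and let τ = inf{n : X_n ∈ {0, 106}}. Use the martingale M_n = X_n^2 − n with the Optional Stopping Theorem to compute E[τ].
E[τ] = 784

M_n = X_n^2 − n is a martingale (since E[X_{n+1}^2 | F_n] = X_n^2 + 1). By OST (τ has finite mean in a bounded region), E[M_τ] = E[M_0] = X_0^2 − 0 = 98^2 = 9604. Also E[M_τ] = E[X_τ^2] − E[τ]. The walk exits at 0 or 106, with P(hit 106 first) = 98/106, so E[X_τ^2] = 106^2 · 98/106 + 0 = 10388. Thus E[τ] = E[X_τ^2] − E[M_τ] = 10388 − 9604 = 784 = 98(106 − 98) = 784.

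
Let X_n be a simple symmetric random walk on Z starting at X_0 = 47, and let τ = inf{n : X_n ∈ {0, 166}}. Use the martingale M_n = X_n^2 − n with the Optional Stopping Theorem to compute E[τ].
E[τ] = 5593

M_n = X_n^2 − n is a martingale (since E[X_{n+1}^2 | F_n] = X_n^2 + 1). By OST (τ has finite mean in a bounded region), E[M_τ] = E[M_0] = X_0^2 − 0 = 47^2 = 2209. Also E[M_τ] = E[X_τ^2] − E[τ]. The walk exits at 0 or 166, with P(hit 166 first) = 47/166, so E[X_τ^2] = 166^2 · 47/166 + 0 = 7802. Thus E[τ] = E[X_τ^2] − E[M_τ] = 7802 − 2209 = 5593 = 47(166 − 47) = 5593.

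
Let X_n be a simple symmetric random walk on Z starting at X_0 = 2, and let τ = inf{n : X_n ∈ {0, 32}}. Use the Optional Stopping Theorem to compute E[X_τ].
E[X_τ] = 2

X_n is a martingale and τ is a bounded-mean stopping time (indeed τ is finite a.s. with bounded expectation since the walk is in a bounded region). By the OST, E[X_τ] = E[X_0] = 2. Equivalently: E[X_τ] = 32 · P(hit 32 first) + 0 · P(hit 0 first) = 32 · (2/32) = 2.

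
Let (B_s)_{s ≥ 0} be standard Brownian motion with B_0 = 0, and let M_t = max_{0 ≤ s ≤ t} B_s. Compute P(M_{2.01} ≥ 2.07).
P(M_{2.01} ≥ 2.07) = 2·P(B_{2.01} ≥ 2.07) = 2(1 − Φ(2.07/√2.01)) ≈ 0.1443

By the reflection principle for Brownian motion, P(M_t ≥ a) = 2 · P(B_t ≥ a) for a ≥ 0. Since B_t ~ N(0, t), P(B_t ≥ 2.07) = 1 − Φ(2.07/√t) = 1 − Φ(2.07/√2.01) = 1 − Φ(1.4601). So
  P(M_{2.01} ≥ 2.07) = 2(1 − Φ(1.4601)) ≈ 0.1443.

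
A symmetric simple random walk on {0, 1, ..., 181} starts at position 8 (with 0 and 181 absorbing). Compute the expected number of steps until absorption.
E[τ | X_0 = 8] = 1384

Let v_k = E[τ | X_0 = k]. Boundary: v_0 = v_181 = 0. Recurrence: v_k = 1 + (v_{k-1} + v_{k+1})/2 for 1 ≤ k ≤ 180. The particular solution to v_k − (v_{k-1} + v_{k+1})/2 = 1 is v_k = −k^2. Adding homogeneous solution A + B k and matching boundaries gives v_k = k (181 − k). Substituting k = 8: v_8 = 8 · 173 = 1384.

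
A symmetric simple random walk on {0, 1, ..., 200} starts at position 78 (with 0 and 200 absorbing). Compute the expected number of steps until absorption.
E[τ | X_0 = 78] = 9516

Let v_k = E[τ | X_0 = k]. Boundary: v_0 = v_200 = 0. Recurrence: v_k = 1 + (v_{k-1} + v_{k+1})/2 for 1 ≤ k ≤ 199. The particular solution to v_k − (v_{k-1} + v_{k+1})/2 = 1 is v_k = −k^2. Adding homogeneous solution A + B k and matching boundaries gives v_k = k (200 − k). Substituting k = 78: v_78 = 78 · 122 = 9516.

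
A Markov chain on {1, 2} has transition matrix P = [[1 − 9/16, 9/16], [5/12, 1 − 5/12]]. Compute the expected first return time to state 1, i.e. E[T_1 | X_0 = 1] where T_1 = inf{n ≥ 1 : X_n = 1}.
E[T_1 | X_0 = 1] = 1/π_1 = 47/20

For an irreducible recurrent Markov chain with stationary distribution π, E[T_i | X_0 = i] = 1/π_i (Kac's formula). Here π_1 = (5/12)/(9/16 + 5/12) = (5/12)/(47/48) = 20/47, so E[T_1 | X_0 = 1] = 1/π_1 = (9/16 + 5/12)/(5/12) = (47/48)/(5/12) = 47/20.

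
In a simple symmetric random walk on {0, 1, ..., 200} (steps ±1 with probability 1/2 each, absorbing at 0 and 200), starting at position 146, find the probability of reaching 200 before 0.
P(hit 200 before 0) = 146/200 = 73/100

Let u_k = P(hit 200 before 0 | start at k). Then u_0 = 0, u_200 = 1, and u_k = u_{k-1}/2 + u_{k+1}/2 for 1 ≤ k ≤ 199. This harmonic recurrence is solved by u_k = k/200, giving u_146 = 146/200 = 73/100.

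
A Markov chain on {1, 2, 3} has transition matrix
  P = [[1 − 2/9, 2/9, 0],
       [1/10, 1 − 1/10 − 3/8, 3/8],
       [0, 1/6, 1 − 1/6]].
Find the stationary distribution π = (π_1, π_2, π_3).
π = (9/74, 10/37, 45/74)

This is a birth-death chain on three states, which satisfies detailed balance: π_1 · P_{12} = π_2 · P_{21} and π_2 · P_{23} = π_3 · P_{32}.
From π_1 · 2/9 = π_2 · 1/10: π_2/π_1 = (2/9)/(1/10) = 20/9.
From π_2 · 3/8 = π_3 · 1/6: π_3/π_2 = (3/8)/(1/6) = 9/4.
Take π_1 proportional to 1; then unnormalized π = (1, 20/9, 5). Normalize by dividing by the sum 74/9:
  π = (9/74, 10/37, 45/74).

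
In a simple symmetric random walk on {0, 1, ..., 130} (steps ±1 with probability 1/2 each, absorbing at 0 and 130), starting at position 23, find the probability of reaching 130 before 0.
P(hit 130 before 0) = 23/130

Let u_k = P(hit 130 before 0 | start at k). Then u_0 = 0, u_130 = 1, and u_k = u_{k-1}/2 + u_{k+1}/2 for 1 ≤ k ≤ 129. This harmonic recurrence is solved by u_k = k/130, giving u_23 = 23/130.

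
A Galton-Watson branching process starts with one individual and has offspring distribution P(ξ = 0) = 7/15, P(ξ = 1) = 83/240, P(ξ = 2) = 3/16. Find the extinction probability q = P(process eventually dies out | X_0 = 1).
q = 1

Mean offspring μ = 0·7/15 + 1·83/240 + 2·3/16 = 173/240 ≤ 1. For μ ≤ 1 with offspring not concentrated at 1, the Galton-Watson process goes extinct almost surely, so q = 1.
(Algebraic check: The pgf is f(s) = 7/15 + 83/240·s + 3/16·s². The extinction probability q is the smallest fixed point of f in [0, 1]. Setting s = f(s):
  3/16·s² + (83/240 − 1)·s + 7/15 = 0
  3/16·s² − (7/15 + 3/16)·s + 7/15 = 0
which factors as (s − 1)·(3/16·s − 7/15) = 0, giving roots s = 1 and s = (7/15)/(3/16) = 112/45. Since 112/45 ≥ 1, the smallest root in [0, 1] is s = 1.)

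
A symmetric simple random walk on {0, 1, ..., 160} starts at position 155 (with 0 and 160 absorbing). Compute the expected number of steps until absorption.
E[τ | X_0 = 155] = 775

Let v_k = E[τ | X_0 = k]. Boundary: v_0 = v_160 = 0. Recurrence: v_k = 1 + (v_{k-1} + v_{k+1})/2 for 1 ≤ k ≤ 159. The particular solution to v_k − (v_{k-1} + v_{k+1})/2 = 1 is v_k = −k^2. Adding homogeneous solution A + B k and matching boundaries gives v_k = k (160 − k). Substituting k = 155: v_155 = 155 · 5 = 775.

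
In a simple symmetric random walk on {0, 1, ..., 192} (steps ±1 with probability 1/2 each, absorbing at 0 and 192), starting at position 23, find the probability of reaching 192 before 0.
P(hit 192 before 0) = 23/192

Let u_k = P(hit 192 before 0 | start at k). Then u_0 = 0, u_192 = 1, and u_k = u_{k-1}/2 + u_{k+1}/2 for 1 ≤ k ≤ 191. This harmonic recurrence is solved by u_k = k/192, giving u_23 = 23/192.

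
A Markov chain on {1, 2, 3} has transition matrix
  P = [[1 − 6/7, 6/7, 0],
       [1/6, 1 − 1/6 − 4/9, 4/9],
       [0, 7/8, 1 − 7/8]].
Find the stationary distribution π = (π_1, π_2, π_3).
π = (49/429, 84/143, 128/429)

This is a birth-death chain on three states, which satisfies detailed balance: π_1 · P_{12} = π_2 · P_{21} and π_2 · P_{23} = π_3 · P_{32}.
From π_1 · 6/7 = π_2 · 1/6: π_2/π_1 = (6/7)/(1/6) = 36/7.
From π_2 · 4/9 = π_3 · 7/8: π_3/π_2 = (4/9)/(7/8) = 32/63.
Take π_1 proportional to 1; then unnormalized π = (1, 36/7, 128/49). Normalize by dividing by the sum 429/49:
  π = (49/429, 84/143, 128/429).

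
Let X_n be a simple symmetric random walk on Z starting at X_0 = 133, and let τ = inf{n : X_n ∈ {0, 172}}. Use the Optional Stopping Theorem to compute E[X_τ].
E[X_τ] = 133

X_n is a martingale and τ is a bounded-mean stopping time (indeed τ is finite a.s. with bounded expectation since the walk is in a bounded region). By the OST, E[X_τ] = E[X_0] = 133. Equivalently: E[X_τ] = 172 · P(hit 172 first) + 0 · P(hit 0 first) = 172 · (133/172) = 133.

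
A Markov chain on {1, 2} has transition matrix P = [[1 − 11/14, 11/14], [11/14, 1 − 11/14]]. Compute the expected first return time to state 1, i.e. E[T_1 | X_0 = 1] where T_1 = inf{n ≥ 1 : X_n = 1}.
E[T_1 | X_0 = 1] = 1/π_1 = 2

For an irreducible recurrent Markov chain with stationary distribution π, E[T_i | X_0 = i] = 1/π_i (Kac's formula). Here π_1 = (11/14)/(11/14 + 11/14) = (11/14)/(11/7) = 1/2, so E[T_1 | X_0 = 1] = 1/π_1 = (11/14 + 11/14)/(11/14) = (11/7)/(11/14) = 2.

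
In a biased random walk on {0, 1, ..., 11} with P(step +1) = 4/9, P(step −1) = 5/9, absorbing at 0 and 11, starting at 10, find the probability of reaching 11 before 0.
P(hit 11 before 0) = (1 − (5/4)^10) / (1 − (5/4)^11) = 34868196/44633821

Let u_k denote P(reach 11 before 0 | start at k). Boundary: u_0 = 0, u_11 = 1. Recurrence: u_k = 4/9·u_{k+1} + 5/9·u_{k-1} for 1 ≤ k ≤ 10. Try u_k = A + B·r^k with r = q/p = (5/9)/(4/9) = 5/4. Substitution satisfies the recurrence; boundary conditions give:
  u_k = (1 − r^k) / (1 − r^N) = (1 − (5/4)^10) / (1 − (5/4)^11) = 34868196/44633821.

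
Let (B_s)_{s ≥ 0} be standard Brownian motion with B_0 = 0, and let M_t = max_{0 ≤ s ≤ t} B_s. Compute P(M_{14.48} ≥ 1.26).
P(M_{14.48} ≥ 1.26) = 2·P(B_{14.48} ≥ 1.26) = 2(1 − Φ(1.26/√14.48)) ≈ 0.7406

By the reflection principle for Brownian motion, P(M_t ≥ a) = 2 · P(B_t ≥ a) for a ≥ 0. Since B_t ~ N(0, t), P(B_t ≥ 1.26) = 1 − Φ(1.26/√t) = 1 − Φ(1.26/√14.48) = 1 − Φ(0.3311). So
  P(M_{14.48} ≥ 1.26) = 2(1 − Φ(0.3311)) ≈ 0.7406.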